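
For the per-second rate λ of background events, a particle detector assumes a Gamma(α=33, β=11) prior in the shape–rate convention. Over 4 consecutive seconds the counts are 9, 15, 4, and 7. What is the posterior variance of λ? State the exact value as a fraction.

68/225

Total count: 9 + 15 + 4 + 7 = 35.
Total exposure: 4 seconds.
By Gamma–Poisson conjugacy, the posterior is Gamma(α + Σx, β + Σt) = Gamma(33 + 35, 11 + 4) = Gamma(68, 15).
Posterior variance = α'/β'² = 68/225.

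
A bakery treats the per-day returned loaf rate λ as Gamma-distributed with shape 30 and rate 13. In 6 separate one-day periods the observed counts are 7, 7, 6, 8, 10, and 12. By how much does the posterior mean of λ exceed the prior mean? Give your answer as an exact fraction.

470/247

Total count: 7 + 7 + 6 + 8 + 10 + 12 = 50.
Total exposure: 6 days.
Gamma(α, β) with Poisson data over total exposure Σt gives posterior Gamma(α+Σx, β+Σt) = Gamma(80, 19).
Posterior mean = 80/19 = 80/19; prior mean = 30/13 = 30/13. Difference = 80/19 − 30/13 = 470/247.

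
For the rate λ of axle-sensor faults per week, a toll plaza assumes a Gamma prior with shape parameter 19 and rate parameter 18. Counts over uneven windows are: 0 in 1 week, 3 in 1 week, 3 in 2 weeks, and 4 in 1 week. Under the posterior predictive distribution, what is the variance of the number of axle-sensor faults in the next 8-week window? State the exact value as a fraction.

Total count: 0 + 3 + 3 + 4 = 10.
Total exposure: 1 + 1 + 2 + 1 = 5 weeks.
The Gamma prior is conjugate for the Poisson rate, so λ | data ~ Gamma(19+10, 18+5) = Gamma(29, 23).
The posterior predictive for a window of length T is Negative Binomial with variance T·α'·(β'+T)/β'² = 8·29·31/529 = 7192/529.

7192/529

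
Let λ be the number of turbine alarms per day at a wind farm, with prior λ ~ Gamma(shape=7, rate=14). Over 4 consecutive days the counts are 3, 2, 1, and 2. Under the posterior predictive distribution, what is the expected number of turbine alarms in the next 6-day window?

5

Total count: 3 + 2 + 1 + 2 = 8.
Total exposure: 4 days.
Posterior: α' = 7 + 8 = 15, β' = 14 + 4 = 18.
Predictive mean over a 6-day window = T·E[λ|data] = 6·15/18 = 5.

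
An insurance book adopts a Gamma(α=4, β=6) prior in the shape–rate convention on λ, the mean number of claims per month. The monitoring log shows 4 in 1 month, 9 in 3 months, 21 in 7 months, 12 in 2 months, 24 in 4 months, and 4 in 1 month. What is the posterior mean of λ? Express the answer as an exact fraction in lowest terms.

Total count: 4 + 9 + 21 + 12 + 24 + 4 = 74.
Total exposure: 1 + 3 + 7 + 2 + 4 + 1 = 18 months.
Gamma(α, β) with Poisson data over total exposure Σt gives posterior Gamma(α+Σx, β+Σt) = Gamma(78, 24).
Posterior mean = α'/β' = 78/24 = 13/4.

13/4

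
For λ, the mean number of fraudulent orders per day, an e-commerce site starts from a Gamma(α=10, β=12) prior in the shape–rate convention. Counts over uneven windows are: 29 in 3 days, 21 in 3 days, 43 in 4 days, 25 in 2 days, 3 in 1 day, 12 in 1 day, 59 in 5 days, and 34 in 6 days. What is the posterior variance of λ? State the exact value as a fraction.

Total count: 29 + 21 + 43 + 25 + 3 + 12 + 59 + 34 = 226.
Total exposure: 3 + 3 + 4 + 2 + 1 + 1 + 5 + 6 = 25 days.
Gamma(α, β) with Poisson data over total exposure Σt gives posterior Gamma(α+Σx, β+Σt) = Gamma(236, 37).
Posterior variance = α'/β'² = 236/1369.

236/1369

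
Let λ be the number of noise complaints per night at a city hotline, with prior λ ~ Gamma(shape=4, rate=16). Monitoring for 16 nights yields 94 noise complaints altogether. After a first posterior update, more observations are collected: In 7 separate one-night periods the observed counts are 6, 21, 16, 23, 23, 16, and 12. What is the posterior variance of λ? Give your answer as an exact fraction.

Total count 94 over total exposure 16 nights.
After the first batch: Gamma(4 + 94, 16 + 16) = Gamma(98, 32).
Total count: 6 + 21 + 16 + 23 + 23 + 16 + 12 = 117.
Total exposure: 7 nights.
After the second batch: Gamma(98 + 117, 32 + 7) = Gamma(215, 39).
Posterior variance = α'/β'² = 215/1521.

215/1521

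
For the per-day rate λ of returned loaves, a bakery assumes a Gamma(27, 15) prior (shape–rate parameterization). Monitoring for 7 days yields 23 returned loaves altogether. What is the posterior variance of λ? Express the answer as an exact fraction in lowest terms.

Total count 23 over total exposure 7 days.
Gamma(α, β) with Poisson data over total exposure Σt gives posterior Gamma(α+Σx, β+Σt) = Gamma(50, 22).
Posterior variance = α'/β'² = 50/484 = 25/242.

25/242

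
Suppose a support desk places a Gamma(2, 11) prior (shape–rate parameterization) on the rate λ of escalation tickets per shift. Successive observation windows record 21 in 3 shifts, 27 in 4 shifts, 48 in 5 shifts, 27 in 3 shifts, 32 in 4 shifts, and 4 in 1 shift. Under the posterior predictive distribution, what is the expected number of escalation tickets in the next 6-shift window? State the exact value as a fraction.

Total count: 21 + 27 + 48 + 27 + 32 + 4 = 159.
Total exposure: 3 + 4 + 5 + 3 + 4 + 1 = 20 shifts.
Gamma(α, β) with Poisson data over total exposure Σt gives posterior Gamma(α+Σx, β+Σt) = Gamma(161, 31).
Predictive mean over a 6-shift window = T·E[λ|data] = 6·161/31 = 966/31.

966/31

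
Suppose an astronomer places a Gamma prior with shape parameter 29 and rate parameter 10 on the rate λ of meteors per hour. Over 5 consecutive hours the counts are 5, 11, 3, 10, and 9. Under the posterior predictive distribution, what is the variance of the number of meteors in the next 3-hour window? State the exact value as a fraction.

Total count: 5 + 11 + 3 + 10 + 9 = 38.
Total exposure: 5 hours.
Gamma(α, β) with Poisson data over total exposure Σt gives posterior Gamma(α+Σx, β+Σt) = Gamma(67, 15).
The posterior predictive for a window of length T is Negative Binomial with variance T·α'·(β'+T)/β'² = 3·67·18/225 = 402/25.

402/25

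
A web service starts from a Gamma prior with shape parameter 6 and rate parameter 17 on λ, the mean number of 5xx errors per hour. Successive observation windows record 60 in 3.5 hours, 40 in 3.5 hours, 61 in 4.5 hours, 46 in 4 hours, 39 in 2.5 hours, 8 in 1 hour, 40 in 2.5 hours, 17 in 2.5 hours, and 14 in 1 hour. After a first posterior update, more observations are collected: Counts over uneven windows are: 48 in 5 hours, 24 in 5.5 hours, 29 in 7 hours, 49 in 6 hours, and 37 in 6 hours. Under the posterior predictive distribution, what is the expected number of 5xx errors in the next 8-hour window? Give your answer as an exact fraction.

Total count: 60 + 40 + 61 + 46 + 39 + 8 + 40 + 17 + 14 = 325.
Total exposure: 3.5 + 3.5 + 4.5 + 4 + 2.5 + 1 + 2.5 + 2.5 + 1 = 25 hours.
After the first batch: Gamma(6 + 325, 17 + 25) = Gamma(331, 42).
Total count: 48 + 24 + 29 + 49 + 37 = 187.
Total exposure: 5 + 5.5 + 7 + 6 + 6 = 29.5 hours.
After the second batch: Gamma(331 + 187, 42 + 29.5) = Gamma(518, 143/2).
Predictive mean over an 8-hour window = T·E[λ|data] = 8·518/(143/2) = 8288/143.

8288/143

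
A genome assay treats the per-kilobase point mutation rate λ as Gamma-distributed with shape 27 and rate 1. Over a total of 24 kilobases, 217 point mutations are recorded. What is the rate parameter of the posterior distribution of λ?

Total count 217 over total exposure 24 kilobases.
Posterior: α' = 27 + 217 = 244, β' = 1 + 24 = 25.

25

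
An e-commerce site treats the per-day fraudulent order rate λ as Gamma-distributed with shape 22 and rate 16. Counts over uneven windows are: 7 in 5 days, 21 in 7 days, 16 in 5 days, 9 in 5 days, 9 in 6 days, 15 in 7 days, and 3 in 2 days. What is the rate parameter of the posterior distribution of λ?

Total count: 7 + 21 + 16 + 9 + 9 + 15 + 3 = 80.
Total exposure: 5 + 7 + 5 + 5 + 6 + 7 + 2 = 37 days.
Conjugate update: add total count to the shape and total exposure to the rate, giving Gamma(102, 53).

53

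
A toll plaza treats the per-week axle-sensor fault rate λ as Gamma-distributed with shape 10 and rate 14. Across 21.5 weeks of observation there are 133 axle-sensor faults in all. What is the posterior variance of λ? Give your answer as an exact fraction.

572/5041

Total count 133 over total exposure 21.5 weeks.
Posterior: α' = 10 + 133 = 143, β' = 14 + 21.5 = 71/2.
Posterior variance = α'/β'² = 143/(5041/4) = 572/5041.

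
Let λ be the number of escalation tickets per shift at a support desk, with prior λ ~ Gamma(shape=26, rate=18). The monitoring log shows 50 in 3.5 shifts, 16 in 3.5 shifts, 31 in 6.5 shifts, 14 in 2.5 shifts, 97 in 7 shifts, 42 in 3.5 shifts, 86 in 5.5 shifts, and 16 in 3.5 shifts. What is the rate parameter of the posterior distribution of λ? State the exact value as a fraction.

107/2

Total count: 50 + 16 + 31 + 14 + 97 + 42 + 86 + 16 = 352.
Total exposure: 3.5 + 3.5 + 6.5 + 2.5 + 7 + 3.5 + 5.5 + 3.5 = 35.5 shifts.
By Gamma–Poisson conjugacy, the posterior is Gamma(α + Σx, β + Σt) = Gamma(26 + 352, 18 + 35.5) = Gamma(378, 107/2).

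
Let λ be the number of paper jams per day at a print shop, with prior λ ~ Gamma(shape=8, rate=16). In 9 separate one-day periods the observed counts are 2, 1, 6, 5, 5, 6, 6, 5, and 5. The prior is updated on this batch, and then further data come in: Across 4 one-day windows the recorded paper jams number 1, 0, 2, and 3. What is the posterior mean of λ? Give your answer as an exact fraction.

Total count: 2 + 1 + 6 + 5 + 5 + 6 + 6 + 5 + 5 = 41.
Total exposure: 9 days.
After the first batch: Gamma(8 + 41, 16 + 9) = Gamma(49, 25).
Total count: 1 + 0 + 2 + 3 = 6.
Total exposure: 4 days.
After the second batch: Gamma(49 + 6, 25 + 4) = Gamma(55, 29).
Posterior mean = α'/β' = 55/29.

55/29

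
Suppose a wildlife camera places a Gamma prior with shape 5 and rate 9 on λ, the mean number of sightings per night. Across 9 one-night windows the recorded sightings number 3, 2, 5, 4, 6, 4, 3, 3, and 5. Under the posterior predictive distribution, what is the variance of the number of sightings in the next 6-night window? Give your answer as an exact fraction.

Total count: 3 + 2 + 5 + 4 + 6 + 4 + 3 + 3 + 5 = 35.
Total exposure: 9 nights.
Posterior: α' = 5 + 35 = 40, β' = 9 + 9 = 18.
The posterior predictive for a window of length T is Negative Binomial with variance T·α'·(β'+T)/β'² = 6·40·24/324 = 160/9.

160/9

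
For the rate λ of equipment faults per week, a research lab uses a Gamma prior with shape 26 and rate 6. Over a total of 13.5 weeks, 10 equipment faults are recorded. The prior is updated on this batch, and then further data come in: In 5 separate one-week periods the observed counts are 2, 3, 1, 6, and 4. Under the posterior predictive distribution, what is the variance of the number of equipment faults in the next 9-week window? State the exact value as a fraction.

62712/2401

Total count 10 over total exposure 13.5 weeks.
After the first batch: Gamma(26 + 10, 6 + 13.5) = Gamma(36, 39/2).
Total count: 2 + 3 + 1 + 6 + 4 = 16.
Total exposure: 5 weeks.
After the second batch: Gamma(36 + 16, 39/2 + 5) = Gamma(52, 49/2).
The posterior predictive for a window of length T is Negative Binomial with variance T·α'·(β'+T)/β'² = 9·52·(67/2)/(2401/4) = 62712/2401.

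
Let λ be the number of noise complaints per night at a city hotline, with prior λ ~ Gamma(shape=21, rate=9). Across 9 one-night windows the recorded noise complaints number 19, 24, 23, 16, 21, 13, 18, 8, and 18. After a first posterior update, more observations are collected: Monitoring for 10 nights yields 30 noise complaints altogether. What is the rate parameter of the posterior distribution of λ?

Total count: 19 + 24 + 23 + 16 + 21 + 13 + 18 + 8 + 18 = 160.
Total exposure: 9 nights.
After the first batch: Gamma(21 + 160, 9 + 9) = Gamma(181, 18).
Total count 30 over total exposure 10 nights.
After the second batch: Gamma(181 + 30, 18 + 10) = Gamma(211, 28).

28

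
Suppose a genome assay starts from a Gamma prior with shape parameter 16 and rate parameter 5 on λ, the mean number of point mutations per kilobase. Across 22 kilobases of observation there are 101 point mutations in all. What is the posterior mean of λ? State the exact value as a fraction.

Total count 101 over total exposure 22 kilobases.
Conjugate update: add total count to the shape and total exposure to the rate, giving Gamma(117, 27).
Posterior mean = α'/β' = 117/27 = 13/3.

13/3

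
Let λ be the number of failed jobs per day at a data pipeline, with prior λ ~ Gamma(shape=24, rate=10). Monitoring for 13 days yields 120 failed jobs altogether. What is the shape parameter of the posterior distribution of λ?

144

Total count 120 over total exposure 13 days.
The Gamma prior is conjugate for the Poisson rate, so λ | data ~ Gamma(24+120, 10+13) = Gamma(144, 23).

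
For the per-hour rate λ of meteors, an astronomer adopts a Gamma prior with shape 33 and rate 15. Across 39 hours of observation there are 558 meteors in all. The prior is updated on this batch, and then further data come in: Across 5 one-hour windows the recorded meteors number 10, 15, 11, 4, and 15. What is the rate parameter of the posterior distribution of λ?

59

Total count 558 over total exposure 39 hours.
After the first batch: Gamma(33 + 558, 15 + 39) = Gamma(591, 54).
Total count: 10 + 15 + 11 + 4 + 15 = 55.
Total exposure: 5 hours.
After the second batch: Gamma(591 + 55, 54 + 5) = Gamma(646, 59).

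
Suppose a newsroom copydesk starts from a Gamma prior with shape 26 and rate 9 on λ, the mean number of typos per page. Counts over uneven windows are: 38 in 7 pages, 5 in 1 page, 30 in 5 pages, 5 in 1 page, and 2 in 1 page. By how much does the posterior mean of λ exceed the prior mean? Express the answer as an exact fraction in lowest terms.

Total count: 38 + 5 + 30 + 5 + 2 = 80.
Total exposure: 7 + 1 + 5 + 1 + 1 = 15 pages.
Posterior: α' = 26 + 80 = 106, β' = 9 + 15 = 24.
Posterior mean = 106/24 = 53/12; prior mean = 26/9 = 26/9. Difference = 53/12 − 26/9 = 55/36.

55/36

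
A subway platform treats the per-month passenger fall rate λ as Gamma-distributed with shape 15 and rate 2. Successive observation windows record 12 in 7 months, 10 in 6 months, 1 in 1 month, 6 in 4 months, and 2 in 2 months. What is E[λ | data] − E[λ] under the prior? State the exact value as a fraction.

-119/22

Total count: 12 + 10 + 1 + 6 + 2 = 31.
Total exposure: 7 + 6 + 1 + 4 + 2 = 20 months.
Gamma(α, β) with Poisson data over total exposure Σt gives posterior Gamma(α+Σx, β+Σt) = Gamma(46, 22).
Posterior mean = 46/22 = 23/11; prior mean = 15/2 = 15/2. Difference = 23/11 − 15/2 = -119/22.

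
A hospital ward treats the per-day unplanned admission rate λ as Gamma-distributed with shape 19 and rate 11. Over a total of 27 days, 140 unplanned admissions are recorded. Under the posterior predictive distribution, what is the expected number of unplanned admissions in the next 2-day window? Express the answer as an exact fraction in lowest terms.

159/19

Total count 140 over total exposure 27 days.
Gamma(α, β) with Poisson data over total exposure Σt gives posterior Gamma(α+Σx, β+Σt) = Gamma(159, 38).
Predictive mean over a 2-day window = T·E[λ|data] = 2·159/38 = 159/19.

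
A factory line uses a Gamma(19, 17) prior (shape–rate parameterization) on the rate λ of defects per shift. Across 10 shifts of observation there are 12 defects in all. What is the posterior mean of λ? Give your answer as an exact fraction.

Total count 12 over total exposure 10 shifts.
Posterior: α' = 19 + 12 = 31, β' = 17 + 10 = 27.
Posterior mean = α'/β' = 31/27.

31/27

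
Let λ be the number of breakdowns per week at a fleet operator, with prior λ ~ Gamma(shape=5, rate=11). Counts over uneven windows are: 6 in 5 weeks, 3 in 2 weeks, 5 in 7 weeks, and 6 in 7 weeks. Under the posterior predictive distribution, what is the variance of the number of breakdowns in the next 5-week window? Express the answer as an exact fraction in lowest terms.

Total count: 6 + 3 + 5 + 6 = 20.
Total exposure: 5 + 2 + 7 + 7 = 21 weeks.
The Gamma prior is conjugate for the Poisson rate, so λ | data ~ Gamma(5+20, 11+21) = Gamma(25, 32).
The posterior predictive for a window of length T is Negative Binomial with variance T·α'·(β'+T)/β'² = 5·25·37/1024 = 4625/1024.

4625/1024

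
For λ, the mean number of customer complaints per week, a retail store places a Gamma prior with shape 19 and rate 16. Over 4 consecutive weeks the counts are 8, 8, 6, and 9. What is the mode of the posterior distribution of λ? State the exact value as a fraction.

Total count: 8 + 8 + 6 + 9 = 31.
Total exposure: 4 weeks.
Posterior: α' = 19 + 31 = 50, β' = 16 + 4 = 20.
Posterior mode = (α'−1)/β' = 49/20.

49/20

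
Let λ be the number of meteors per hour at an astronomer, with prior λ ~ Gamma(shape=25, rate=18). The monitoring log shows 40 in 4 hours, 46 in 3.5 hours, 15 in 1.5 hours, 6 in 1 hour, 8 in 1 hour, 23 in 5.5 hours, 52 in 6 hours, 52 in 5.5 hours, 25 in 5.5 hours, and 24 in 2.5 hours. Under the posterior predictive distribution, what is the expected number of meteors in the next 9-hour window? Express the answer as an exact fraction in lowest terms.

158/3

Total count: 40 + 46 + 15 + 6 + 8 + 23 + 52 + 52 + 25 + 24 = 291.
Total exposure: 4 + 3.5 + 1.5 + 1 + 1 + 5.5 + 6 + 5.5 + 5.5 + 2.5 = 36 hours.
Posterior: α' = 25 + 291 = 316, β' = 18 + 36 = 54.
Predictive mean over a 9-hour window = T·E[λ|data] = 9·316/54 = 158/3.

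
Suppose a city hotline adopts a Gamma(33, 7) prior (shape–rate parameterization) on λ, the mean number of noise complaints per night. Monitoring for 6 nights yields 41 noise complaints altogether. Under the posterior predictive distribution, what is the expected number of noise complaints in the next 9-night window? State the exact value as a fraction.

Total count 41 over total exposure 6 nights.
The Gamma prior is conjugate for the Poisson rate, so λ | data ~ Gamma(33+41, 7+6) = Gamma(74, 13).
Predictive mean over a 9-night window = T·E[λ|data] = 9·74/13 = 666/13.

666/13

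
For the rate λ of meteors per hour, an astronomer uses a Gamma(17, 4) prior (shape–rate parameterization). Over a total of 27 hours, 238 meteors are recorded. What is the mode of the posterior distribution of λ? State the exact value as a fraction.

254/31

Total count 238 over total exposure 27 hours.
Conjugate update: add total count to the shape and total exposure to the rate, giving Gamma(255, 31).
Posterior mode = (α'−1)/β' = 254/31.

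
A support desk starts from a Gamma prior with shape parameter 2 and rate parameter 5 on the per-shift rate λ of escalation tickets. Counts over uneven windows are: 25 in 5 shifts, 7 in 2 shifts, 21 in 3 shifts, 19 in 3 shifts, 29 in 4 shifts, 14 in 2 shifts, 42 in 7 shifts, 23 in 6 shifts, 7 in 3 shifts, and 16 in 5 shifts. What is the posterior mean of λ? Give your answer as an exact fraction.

41/9

Total count: 25 + 7 + 21 + 19 + 29 + 14 + 42 + 23 + 7 + 16 = 203.
Total exposure: 5 + 2 + 3 + 3 + 4 + 2 + 7 + 6 + 3 + 5 = 40 shifts.
The Gamma prior is conjugate for the Poisson rate, so λ | data ~ Gamma(2+203, 5+40) = Gamma(205, 45).
Posterior mean = α'/β' = 205/45 = 41/9.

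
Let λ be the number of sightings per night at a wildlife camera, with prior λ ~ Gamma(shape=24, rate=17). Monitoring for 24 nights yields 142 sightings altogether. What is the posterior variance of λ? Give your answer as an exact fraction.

166/1681

Total count 142 over total exposure 24 nights.
The Gamma prior is conjugate for the Poisson rate, so λ | data ~ Gamma(24+142, 17+24) = Gamma(166, 41).
Posterior variance = α'/β'² = 166/1681.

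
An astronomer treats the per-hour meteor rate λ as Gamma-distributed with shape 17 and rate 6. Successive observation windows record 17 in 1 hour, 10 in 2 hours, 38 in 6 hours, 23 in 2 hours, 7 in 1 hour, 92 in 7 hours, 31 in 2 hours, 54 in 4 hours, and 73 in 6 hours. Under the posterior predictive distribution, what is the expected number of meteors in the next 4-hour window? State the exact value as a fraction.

1448/37

Total count: 17 + 10 + 38 + 23 + 7 + 92 + 31 + 54 + 73 = 345.
Total exposure: 1 + 2 + 6 + 2 + 1 + 7 + 2 + 4 + 6 = 31 hours.
Posterior: α' = 17 + 345 = 362, β' = 6 + 31 = 37.
Predictive mean over a 4-hour window = T·E[λ|data] = 4·362/37 = 1448/37.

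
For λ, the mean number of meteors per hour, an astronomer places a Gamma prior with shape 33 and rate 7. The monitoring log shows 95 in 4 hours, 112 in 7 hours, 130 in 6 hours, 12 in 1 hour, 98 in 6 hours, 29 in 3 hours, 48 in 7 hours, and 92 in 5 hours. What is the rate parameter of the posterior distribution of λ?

46

Total count: 95 + 112 + 130 + 12 + 98 + 29 + 48 + 92 = 616.
Total exposure: 4 + 7 + 6 + 1 + 6 + 3 + 7 + 5 = 39 hours.
Posterior: α' = 33 + 616 = 649, β' = 7 + 39 = 46.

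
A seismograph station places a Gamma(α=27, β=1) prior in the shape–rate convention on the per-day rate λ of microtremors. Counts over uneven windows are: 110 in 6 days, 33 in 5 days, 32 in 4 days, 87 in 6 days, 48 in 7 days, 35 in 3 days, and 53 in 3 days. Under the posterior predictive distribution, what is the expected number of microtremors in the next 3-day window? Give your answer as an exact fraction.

255/7

Total count: 110 + 33 + 32 + 87 + 48 + 35 + 53 = 398.
Total exposure: 6 + 5 + 4 + 6 + 7 + 3 + 3 = 34 days.
By Gamma–Poisson conjugacy, the posterior is Gamma(α + Σx, β + Σt) = Gamma(27 + 398, 1 + 34) = Gamma(425, 35).
Predictive mean over a 3-day window = T·E[λ|data] = 3·425/35 = 255/7.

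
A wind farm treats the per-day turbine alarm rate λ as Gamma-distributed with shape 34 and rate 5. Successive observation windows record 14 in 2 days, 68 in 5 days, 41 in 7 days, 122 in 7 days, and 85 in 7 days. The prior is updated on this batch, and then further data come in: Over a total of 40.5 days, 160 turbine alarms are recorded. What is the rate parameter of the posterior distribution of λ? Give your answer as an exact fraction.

Total count: 14 + 68 + 41 + 122 + 85 = 330.
Total exposure: 2 + 5 + 7 + 7 + 7 = 28 days.
After the first batch: Gamma(34 + 330, 5 + 28) = Gamma(364, 33).
Total count 160 over total exposure 40.5 days.
After the second batch: Gamma(364 + 160, 33 + 40.5) = Gamma(524, 147/2).

147/2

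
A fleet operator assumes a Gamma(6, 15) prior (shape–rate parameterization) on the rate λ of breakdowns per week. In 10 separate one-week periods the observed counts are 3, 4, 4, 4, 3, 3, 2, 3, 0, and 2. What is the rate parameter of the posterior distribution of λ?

Total count: 3 + 4 + 4 + 4 + 3 + 3 + 2 + 3 + 0 + 2 = 28.
Total exposure: 10 weeks.
By Gamma–Poisson conjugacy, the posterior is Gamma(α + Σx, β + Σt) = Gamma(6 + 28, 15 + 10) = Gamma(34, 25).

25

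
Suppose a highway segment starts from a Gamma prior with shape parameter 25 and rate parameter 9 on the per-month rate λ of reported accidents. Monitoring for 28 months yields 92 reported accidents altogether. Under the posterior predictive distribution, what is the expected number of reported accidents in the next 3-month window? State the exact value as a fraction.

351/37

Total count 92 over total exposure 28 months.
Conjugate update: add total count to the shape and total exposure to the rate, giving Gamma(117, 37).
Predictive mean over a 3-month window = T·E[λ|data] = 3·117/37 = 351/37.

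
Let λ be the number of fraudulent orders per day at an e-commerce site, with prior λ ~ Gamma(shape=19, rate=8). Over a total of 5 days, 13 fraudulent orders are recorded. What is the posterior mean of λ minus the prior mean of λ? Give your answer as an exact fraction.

9/104

Total count 13 over total exposure 5 days.
The Gamma prior is conjugate for the Poisson rate, so λ | data ~ Gamma(19+13, 8+5) = Gamma(32, 13).
Posterior mean = 32/13 = 32/13; prior mean = 19/8 = 19/8. Difference = 32/13 − 19/8 = 9/104.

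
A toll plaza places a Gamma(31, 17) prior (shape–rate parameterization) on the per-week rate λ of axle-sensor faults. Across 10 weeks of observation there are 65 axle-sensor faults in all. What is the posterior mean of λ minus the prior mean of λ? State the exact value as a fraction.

265/153

Total count 65 over total exposure 10 weeks.
By Gamma–Poisson conjugacy, the posterior is Gamma(α + Σx, β + Σt) = Gamma(31 + 65, 17 + 10) = Gamma(96, 27).
Posterior mean = 96/27 = 32/9; prior mean = 31/17 = 31/17. Difference = 32/9 − 31/17 = 265/153.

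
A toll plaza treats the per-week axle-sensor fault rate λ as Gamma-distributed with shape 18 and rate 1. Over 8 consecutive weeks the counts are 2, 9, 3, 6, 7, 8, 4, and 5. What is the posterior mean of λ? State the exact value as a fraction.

Total count: 2 + 9 + 3 + 6 + 7 + 8 + 4 + 5 = 44.
Total exposure: 8 weeks.
Conjugate update: add total count to the shape and total exposure to the rate, giving Gamma(62, 9).
Posterior mean = α'/β' = 62/9.

62/9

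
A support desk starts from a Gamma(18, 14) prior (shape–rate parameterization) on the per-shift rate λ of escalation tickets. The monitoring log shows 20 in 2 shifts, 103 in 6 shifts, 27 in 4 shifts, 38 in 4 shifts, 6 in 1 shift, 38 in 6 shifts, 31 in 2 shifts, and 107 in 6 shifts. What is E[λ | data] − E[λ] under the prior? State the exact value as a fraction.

Total count: 20 + 103 + 27 + 38 + 6 + 38 + 31 + 107 = 370.
Total exposure: 2 + 6 + 4 + 4 + 1 + 6 + 2 + 6 = 31 shifts.
Gamma(α, β) with Poisson data over total exposure Σt gives posterior Gamma(α+Σx, β+Σt) = Gamma(388, 45).
Posterior mean = 388/45 = 388/45; prior mean = 18/14 = 9/7. Difference = 388/45 − 9/7 = 2311/315.

2311/315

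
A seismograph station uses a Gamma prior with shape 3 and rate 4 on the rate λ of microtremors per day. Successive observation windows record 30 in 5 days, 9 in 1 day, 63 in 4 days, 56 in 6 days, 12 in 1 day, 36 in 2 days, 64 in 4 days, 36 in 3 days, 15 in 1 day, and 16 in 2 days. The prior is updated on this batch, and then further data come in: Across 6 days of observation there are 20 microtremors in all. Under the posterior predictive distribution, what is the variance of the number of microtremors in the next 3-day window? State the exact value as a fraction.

Total count: 30 + 9 + 63 + 56 + 12 + 36 + 64 + 36 + 15 + 16 = 337.
Total exposure: 5 + 1 + 4 + 6 + 1 + 2 + 4 + 3 + 1 + 2 = 29 days.
After the first batch: Gamma(3 + 337, 4 + 29) = Gamma(340, 33).
Total count 20 over total exposure 6 days.
After the second batch: Gamma(340 + 20, 33 + 6) = Gamma(360, 39).
The posterior predictive for a window of length T is Negative Binomial with variance T·α'·(β'+T)/β'² = 3·360·42/1521 = 5040/169.

5040/169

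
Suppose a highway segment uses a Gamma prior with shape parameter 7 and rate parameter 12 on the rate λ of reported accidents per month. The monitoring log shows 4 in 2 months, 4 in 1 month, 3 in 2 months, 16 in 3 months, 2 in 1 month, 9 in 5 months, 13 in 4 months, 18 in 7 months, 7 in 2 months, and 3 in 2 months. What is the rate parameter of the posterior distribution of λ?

41

Total count: 4 + 4 + 3 + 16 + 2 + 9 + 13 + 18 + 7 + 3 = 79.
Total exposure: 2 + 1 + 2 + 3 + 1 + 5 + 4 + 7 + 2 + 2 = 29 months.
Gamma(α, β) with Poisson data over total exposure Σt gives posterior Gamma(α+Σx, β+Σt) = Gamma(86, 41).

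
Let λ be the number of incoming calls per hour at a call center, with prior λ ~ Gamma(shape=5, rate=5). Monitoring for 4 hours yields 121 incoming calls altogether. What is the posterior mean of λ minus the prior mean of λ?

13

Total count 121 over total exposure 4 hours.
Conjugate update: add total count to the shape and total exposure to the rate, giving Gamma(126, 9).
Posterior mean = 126/9 = 14; prior mean = 5/5 = 1. Difference = 14 − 1 = 13.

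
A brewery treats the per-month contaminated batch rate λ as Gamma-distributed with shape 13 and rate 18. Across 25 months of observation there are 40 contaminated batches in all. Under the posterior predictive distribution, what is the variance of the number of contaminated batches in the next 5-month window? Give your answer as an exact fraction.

Total count 40 over total exposure 25 months.
Conjugate update: add total count to the shape and total exposure to the rate, giving Gamma(53, 43).
The posterior predictive for a window of length T is Negative Binomial with variance T·α'·(β'+T)/β'² = 5·53·48/1849 = 12720/1849.

12720/1849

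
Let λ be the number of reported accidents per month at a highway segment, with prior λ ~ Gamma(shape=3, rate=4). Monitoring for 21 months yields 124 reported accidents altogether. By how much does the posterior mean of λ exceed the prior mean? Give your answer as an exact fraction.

433/100

Total count 124 over total exposure 21 months.
Posterior: α' = 3 + 124 = 127, β' = 4 + 21 = 25.
Posterior mean = 127/25 = 127/25; prior mean = 3/4 = 3/4. Difference = 127/25 − 3/4 = 433/100.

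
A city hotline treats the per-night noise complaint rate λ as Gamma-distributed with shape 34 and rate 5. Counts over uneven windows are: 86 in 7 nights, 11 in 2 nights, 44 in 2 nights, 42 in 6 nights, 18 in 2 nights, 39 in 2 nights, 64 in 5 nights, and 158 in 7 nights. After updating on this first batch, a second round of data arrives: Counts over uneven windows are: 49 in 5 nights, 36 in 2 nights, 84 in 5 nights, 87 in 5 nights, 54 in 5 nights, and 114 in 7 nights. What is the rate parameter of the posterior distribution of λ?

67

Total count: 86 + 11 + 44 + 42 + 18 + 39 + 64 + 158 = 462.
Total exposure: 7 + 2 + 2 + 6 + 2 + 2 + 5 + 7 = 33 nights.
After the first batch: Gamma(34 + 462, 5 + 33) = Gamma(496, 38).
Total count: 49 + 36 + 84 + 87 + 54 + 114 = 424.
Total exposure: 5 + 2 + 5 + 5 + 5 + 7 = 29 nights.
After the second batch: Gamma(496 + 424, 38 + 29) = Gamma(920, 67).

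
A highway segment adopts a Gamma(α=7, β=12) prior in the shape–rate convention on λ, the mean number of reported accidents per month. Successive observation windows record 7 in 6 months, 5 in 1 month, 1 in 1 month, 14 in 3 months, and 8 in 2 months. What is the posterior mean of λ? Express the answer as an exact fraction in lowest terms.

Total count: 7 + 5 + 1 + 14 + 8 = 35.
Total exposure: 6 + 1 + 1 + 3 + 2 = 13 months.
By Gamma–Poisson conjugacy, the posterior is Gamma(α + Σx, β + Σt) = Gamma(7 + 35, 12 + 13) = Gamma(42, 25).
Posterior mean = α'/β' = 42/25.

42/25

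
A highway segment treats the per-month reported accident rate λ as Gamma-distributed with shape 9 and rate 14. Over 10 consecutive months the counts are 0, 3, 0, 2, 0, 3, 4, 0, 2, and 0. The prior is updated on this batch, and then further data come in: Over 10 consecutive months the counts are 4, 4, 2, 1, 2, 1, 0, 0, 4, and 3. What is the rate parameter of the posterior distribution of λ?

34

Total count: 0 + 3 + 0 + 2 + 0 + 3 + 4 + 0 + 2 + 0 = 14.
Total exposure: 10 months.
After the first batch: Gamma(9 + 14, 14 + 10) = Gamma(23, 24).
Total count: 4 + 4 + 2 + 1 + 2 + 1 + 0 + 0 + 4 + 3 = 21.
Total exposure: 10 months.
After the second batch: Gamma(23 + 21, 24 + 10) = Gamma(44, 34).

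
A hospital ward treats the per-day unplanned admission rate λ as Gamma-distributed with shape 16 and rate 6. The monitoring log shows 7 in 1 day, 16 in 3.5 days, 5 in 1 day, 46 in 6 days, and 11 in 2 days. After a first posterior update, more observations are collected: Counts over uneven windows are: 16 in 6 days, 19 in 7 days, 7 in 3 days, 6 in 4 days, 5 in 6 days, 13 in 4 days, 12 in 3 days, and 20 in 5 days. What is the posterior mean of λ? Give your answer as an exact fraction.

398/115

Total count: 7 + 16 + 5 + 46 + 11 = 85.
Total exposure: 1 + 3.5 + 1 + 6 + 2 = 13.5 days.
After the first batch: Gamma(16 + 85, 6 + 13.5) = Gamma(101, 39/2).
Total count: 16 + 19 + 7 + 6 + 5 + 13 + 12 + 20 = 98.
Total exposure: 6 + 7 + 3 + 4 + 6 + 4 + 3 + 5 = 38 days.
After the second batch: Gamma(101 + 98, 39/2 + 38) = Gamma(199, 115/2).
Posterior mean = α'/β' = 199/(115/2) = 398/115.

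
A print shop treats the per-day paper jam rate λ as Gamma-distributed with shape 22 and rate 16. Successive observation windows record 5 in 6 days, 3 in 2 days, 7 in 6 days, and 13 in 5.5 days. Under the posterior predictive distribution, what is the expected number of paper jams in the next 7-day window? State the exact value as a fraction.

Total count: 5 + 3 + 7 + 13 = 28.
Total exposure: 6 + 2 + 6 + 5.5 = 19.5 days.
Posterior: α' = 22 + 28 = 50, β' = 16 + 19.5 = 71/2.
Predictive mean over a 7-day window = T·E[λ|data] = 7·50/(71/2) = 700/71.

700/71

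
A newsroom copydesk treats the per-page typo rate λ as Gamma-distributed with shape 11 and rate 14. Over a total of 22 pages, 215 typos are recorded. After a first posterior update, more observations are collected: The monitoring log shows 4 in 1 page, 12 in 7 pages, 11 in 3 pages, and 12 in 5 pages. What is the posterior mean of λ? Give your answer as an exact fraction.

265/52

Total count 215 over total exposure 22 pages.
After the first batch: Gamma(11 + 215, 14 + 22) = Gamma(226, 36).
Total count: 4 + 12 + 11 + 12 = 39.
Total exposure: 1 + 7 + 3 + 5 = 16 pages.
After the second batch: Gamma(226 + 39, 36 + 16) = Gamma(265, 52).
Posterior mean = α'/β' = 265/52.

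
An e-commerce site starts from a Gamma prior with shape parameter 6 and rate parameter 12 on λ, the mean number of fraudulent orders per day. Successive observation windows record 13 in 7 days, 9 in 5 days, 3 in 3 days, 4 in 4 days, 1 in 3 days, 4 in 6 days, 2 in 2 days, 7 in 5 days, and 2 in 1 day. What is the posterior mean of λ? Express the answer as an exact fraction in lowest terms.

17/16

Total count: 13 + 9 + 3 + 4 + 1 + 4 + 2 + 7 + 2 = 45.
Total exposure: 7 + 5 + 3 + 4 + 3 + 6 + 2 + 5 + 1 = 36 days.
Posterior: α' = 6 + 45 = 51, β' = 12 + 36 = 48.
Posterior mean = α'/β' = 51/48 = 17/16.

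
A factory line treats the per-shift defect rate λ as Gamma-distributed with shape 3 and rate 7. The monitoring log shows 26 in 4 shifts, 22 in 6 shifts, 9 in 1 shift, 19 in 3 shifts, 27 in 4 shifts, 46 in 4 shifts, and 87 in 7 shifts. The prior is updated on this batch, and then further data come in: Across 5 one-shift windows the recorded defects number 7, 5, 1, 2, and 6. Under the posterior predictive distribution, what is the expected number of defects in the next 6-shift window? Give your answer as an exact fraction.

Total count: 26 + 22 + 9 + 19 + 27 + 46 + 87 = 236.
Total exposure: 4 + 6 + 1 + 3 + 4 + 4 + 7 = 29 shifts.
After the first batch: Gamma(3 + 236, 7 + 29) = Gamma(239, 36).
Total count: 7 + 5 + 1 + 2 + 6 = 21.
Total exposure: 5 shifts.
After the second batch: Gamma(239 + 21, 36 + 5) = Gamma(260, 41).
Predictive mean over a 6-shift window = T·E[λ|data] = 6·260/41 = 1560/41.

1560/41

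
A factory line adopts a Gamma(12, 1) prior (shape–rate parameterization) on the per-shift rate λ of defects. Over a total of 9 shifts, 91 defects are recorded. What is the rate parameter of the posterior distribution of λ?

Total count 91 over total exposure 9 shifts.
Posterior: α' = 12 + 91 = 103, β' = 1 + 9 = 10.

10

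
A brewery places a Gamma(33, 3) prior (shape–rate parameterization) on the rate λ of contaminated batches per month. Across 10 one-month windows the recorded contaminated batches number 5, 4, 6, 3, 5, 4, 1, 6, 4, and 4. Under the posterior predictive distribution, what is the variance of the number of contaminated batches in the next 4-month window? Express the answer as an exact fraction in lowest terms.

Total count: 5 + 4 + 6 + 3 + 5 + 4 + 1 + 6 + 4 + 4 = 42.
Total exposure: 10 months.
Gamma(α, β) with Poisson data over total exposure Σt gives posterior Gamma(α+Σx, β+Σt) = Gamma(75, 13).
The posterior predictive for a window of length T is Negative Binomial with variance T·α'·(β'+T)/β'² = 4·75·17/169 = 5100/169.

5100/169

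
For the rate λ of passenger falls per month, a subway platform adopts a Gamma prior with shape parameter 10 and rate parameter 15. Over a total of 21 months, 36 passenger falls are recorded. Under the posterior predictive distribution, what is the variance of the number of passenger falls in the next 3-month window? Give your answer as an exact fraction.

Total count 36 over total exposure 21 months.
Posterior: α' = 10 + 36 = 46, β' = 15 + 21 = 36.
The posterior predictive for a window of length T is Negative Binomial with variance T·α'·(β'+T)/β'² = 3·46·39/1296 = 299/72.

299/72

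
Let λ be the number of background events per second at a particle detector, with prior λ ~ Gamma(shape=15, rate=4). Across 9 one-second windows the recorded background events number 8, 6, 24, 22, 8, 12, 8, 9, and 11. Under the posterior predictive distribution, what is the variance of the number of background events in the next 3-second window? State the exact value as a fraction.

Total count: 8 + 6 + 24 + 22 + 8 + 12 + 8 + 9 + 11 = 108.
Total exposure: 9 seconds.
Gamma(α, β) with Poisson data over total exposure Σt gives posterior Gamma(α+Σx, β+Σt) = Gamma(123, 13).
The posterior predictive for a window of length T is Negative Binomial with variance T·α'·(β'+T)/β'² = 3·123·16/169 = 5904/169.

5904/169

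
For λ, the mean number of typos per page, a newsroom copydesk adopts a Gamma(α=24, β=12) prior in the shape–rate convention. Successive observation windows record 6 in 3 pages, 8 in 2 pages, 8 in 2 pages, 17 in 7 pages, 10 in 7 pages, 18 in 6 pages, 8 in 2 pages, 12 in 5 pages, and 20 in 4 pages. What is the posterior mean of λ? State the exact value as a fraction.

Total count: 6 + 8 + 8 + 17 + 10 + 18 + 8 + 12 + 20 = 107.
Total exposure: 3 + 2 + 2 + 7 + 7 + 6 + 2 + 5 + 4 = 38 pages.
Posterior: α' = 24 + 107 = 131, β' = 12 + 38 = 50.
Posterior mean = α'/β' = 131/50.

131/50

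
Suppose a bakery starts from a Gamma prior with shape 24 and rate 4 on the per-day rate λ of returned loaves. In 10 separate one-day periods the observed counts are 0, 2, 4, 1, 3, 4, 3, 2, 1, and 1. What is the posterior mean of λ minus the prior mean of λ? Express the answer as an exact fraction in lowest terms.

-39/14

Total count: 0 + 2 + 4 + 1 + 3 + 4 + 3 + 2 + 1 + 1 = 21.
Total exposure: 10 days.
Conjugate update: add total count to the shape and total exposure to the rate, giving Gamma(45, 14).
Posterior mean = 45/14 = 45/14; prior mean = 24/4 = 6. Difference = 45/14 − 6 = -39/14.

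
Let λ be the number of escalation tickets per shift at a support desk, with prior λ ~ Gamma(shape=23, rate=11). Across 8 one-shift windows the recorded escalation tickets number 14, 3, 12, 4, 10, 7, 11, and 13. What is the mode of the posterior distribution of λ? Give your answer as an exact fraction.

Total count: 14 + 3 + 12 + 4 + 10 + 7 + 11 + 13 = 74.
Total exposure: 8 shifts.
Posterior: α' = 23 + 74 = 97, β' = 11 + 8 = 19.
Posterior mode = (α'−1)/β' = 96/19.

96/19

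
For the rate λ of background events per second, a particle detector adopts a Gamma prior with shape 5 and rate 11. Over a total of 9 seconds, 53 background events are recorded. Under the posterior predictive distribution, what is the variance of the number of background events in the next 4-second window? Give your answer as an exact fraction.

348/25

Total count 53 over total exposure 9 seconds.
Conjugate update: add total count to the shape and total exposure to the rate, giving Gamma(58, 20).
The posterior predictive for a window of length T is Negative Binomial with variance T·α'·(β'+T)/β'² = 4·58·24/400 = 348/25.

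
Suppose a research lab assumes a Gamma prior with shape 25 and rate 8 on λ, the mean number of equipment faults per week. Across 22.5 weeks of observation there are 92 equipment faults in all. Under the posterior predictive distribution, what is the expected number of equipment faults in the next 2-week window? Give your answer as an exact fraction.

Total count 92 over total exposure 22.5 weeks.
Gamma(α, β) with Poisson data over total exposure Σt gives posterior Gamma(α+Σx, β+Σt) = Gamma(117, 61/2).
Predictive mean over a 2-week window = T·E[λ|data] = 2·117/(61/2) = 468/61.

468/61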